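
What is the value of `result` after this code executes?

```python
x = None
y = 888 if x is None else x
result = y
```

x = None; y = 888; result = 888

888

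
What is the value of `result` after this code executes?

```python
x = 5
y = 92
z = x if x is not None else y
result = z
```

x = 5; y = 92; z = 5; result = 5

5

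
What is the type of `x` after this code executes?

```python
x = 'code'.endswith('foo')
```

str.endswith() returns bool

bool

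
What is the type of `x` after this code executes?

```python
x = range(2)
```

range() returns a range object

range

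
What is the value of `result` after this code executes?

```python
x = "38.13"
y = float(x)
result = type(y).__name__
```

x is str; y is float; result = 'float'

'float'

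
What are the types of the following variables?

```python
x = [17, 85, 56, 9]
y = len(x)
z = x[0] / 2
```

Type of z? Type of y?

int / int = float; len() returns int

float, int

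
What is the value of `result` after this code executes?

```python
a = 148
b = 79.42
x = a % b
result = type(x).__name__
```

a is int; b is float; x is float; result = 'float'

'float'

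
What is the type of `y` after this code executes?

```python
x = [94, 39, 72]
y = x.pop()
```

list.pop() returns the popped element

int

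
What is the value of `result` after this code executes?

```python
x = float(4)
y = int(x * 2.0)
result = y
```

x = 4.0; y = 8; result = 8

8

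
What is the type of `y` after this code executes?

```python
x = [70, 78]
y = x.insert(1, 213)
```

list.insert() returns None

NoneType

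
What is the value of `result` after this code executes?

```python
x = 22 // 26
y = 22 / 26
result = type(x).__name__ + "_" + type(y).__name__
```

x is int; y is float; result = 'int_float'

'int_float'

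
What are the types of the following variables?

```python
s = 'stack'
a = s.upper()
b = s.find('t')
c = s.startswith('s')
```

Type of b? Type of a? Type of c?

find() returns int; upper() returns str; startswith() returns bool

int, str, bool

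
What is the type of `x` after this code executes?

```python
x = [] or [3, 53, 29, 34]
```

'or' returns first truthy value (list)

list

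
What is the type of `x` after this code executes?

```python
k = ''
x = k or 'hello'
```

'or' returns first truthy value (str)

str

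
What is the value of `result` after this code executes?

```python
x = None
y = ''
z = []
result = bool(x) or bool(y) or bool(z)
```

x = None; y = ''; z = []; result = False

False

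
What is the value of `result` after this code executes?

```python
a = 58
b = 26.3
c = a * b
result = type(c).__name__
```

a is int; b is float; c is float; result = 'float'

'float'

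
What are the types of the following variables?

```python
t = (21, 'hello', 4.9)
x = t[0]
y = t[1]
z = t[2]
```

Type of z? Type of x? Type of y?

tuple[2] is float; tuple[0] is int; tuple[1] is str

float, int, str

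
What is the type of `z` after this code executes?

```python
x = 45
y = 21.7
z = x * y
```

int * float = float

float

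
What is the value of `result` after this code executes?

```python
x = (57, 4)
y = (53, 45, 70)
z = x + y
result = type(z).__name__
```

x is tuple; y is tuple; z is tuple; result = 'tuple'

'tuple'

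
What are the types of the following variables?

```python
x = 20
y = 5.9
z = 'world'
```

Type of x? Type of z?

x is assigned a bare integer (no decimal point), so it is an int; z is assigned a quoted string literal, so it is a str

int, str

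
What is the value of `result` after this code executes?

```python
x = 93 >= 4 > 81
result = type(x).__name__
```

x is bool; result = 'bool'

'bool'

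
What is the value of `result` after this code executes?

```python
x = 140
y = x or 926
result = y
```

x = 140; y = 140; result = 140

140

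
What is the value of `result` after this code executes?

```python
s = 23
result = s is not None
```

s = 23; result = True

True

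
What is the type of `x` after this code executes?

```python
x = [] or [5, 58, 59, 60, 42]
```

'or' returns first truthy value (list)

list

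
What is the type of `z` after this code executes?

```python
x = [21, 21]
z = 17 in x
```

'in' operator returns bool

bool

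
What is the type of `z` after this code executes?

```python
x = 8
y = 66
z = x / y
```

int / int = float

float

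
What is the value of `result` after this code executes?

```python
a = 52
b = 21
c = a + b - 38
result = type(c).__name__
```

a is int; b is int; c is int; result = 'int'

'int'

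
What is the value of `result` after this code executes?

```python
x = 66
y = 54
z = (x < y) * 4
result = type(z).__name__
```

x is int; y is int; z is int; result = 'int'

'int'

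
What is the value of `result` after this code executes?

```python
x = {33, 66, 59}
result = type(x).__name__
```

x is set; result = 'set'

'set'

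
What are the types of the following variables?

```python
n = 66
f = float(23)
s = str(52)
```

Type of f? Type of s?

f is assigned the result of calling float(), which returns a float; s is assigned the result of calling str(), which returns a str

float, str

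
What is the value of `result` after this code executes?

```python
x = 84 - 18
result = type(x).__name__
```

x is int; result = 'int'

'int'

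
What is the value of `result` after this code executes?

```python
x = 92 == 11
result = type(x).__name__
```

x is bool; result = 'bool'

'bool'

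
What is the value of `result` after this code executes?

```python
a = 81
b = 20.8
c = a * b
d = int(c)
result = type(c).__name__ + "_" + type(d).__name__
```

a is int; b is float; c is float; d is int; result = 'float_int'

'float_int'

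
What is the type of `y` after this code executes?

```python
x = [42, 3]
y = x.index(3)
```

list.index() returns int

int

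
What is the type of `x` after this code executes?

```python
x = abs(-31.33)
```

abs() of float returns float

float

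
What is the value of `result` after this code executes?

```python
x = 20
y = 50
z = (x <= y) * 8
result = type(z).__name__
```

x is int; y is int; z is int; result = 'int'

'int'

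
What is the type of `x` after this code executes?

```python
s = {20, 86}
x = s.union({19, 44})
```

set.union() returns a new set

set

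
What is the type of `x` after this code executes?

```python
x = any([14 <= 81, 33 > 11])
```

any() returns bool

bool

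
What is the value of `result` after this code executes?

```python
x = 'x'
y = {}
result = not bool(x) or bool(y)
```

x = 'x'; y = {}; result = False

False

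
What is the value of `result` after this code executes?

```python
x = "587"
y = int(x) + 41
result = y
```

x = '587'; y = 628; result = 628

628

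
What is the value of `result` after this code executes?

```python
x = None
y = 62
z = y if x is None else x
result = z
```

x = None; y = 62; z = 62; result = 62

62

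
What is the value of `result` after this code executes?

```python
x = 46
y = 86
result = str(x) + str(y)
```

x = 46; y = 86; result = '4686'

'4686'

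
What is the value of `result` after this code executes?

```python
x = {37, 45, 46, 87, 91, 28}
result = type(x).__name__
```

x is set; result = 'set'

'set'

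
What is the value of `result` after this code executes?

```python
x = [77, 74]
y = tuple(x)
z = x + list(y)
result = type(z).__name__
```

x is list; y is tuple; z is list; result = 'list'

'list'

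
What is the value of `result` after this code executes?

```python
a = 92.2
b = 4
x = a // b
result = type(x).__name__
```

a is float; b is int; x is float; result = 'float'

'float'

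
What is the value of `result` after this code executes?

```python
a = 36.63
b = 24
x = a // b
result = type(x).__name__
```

a is float; b is int; x is float; result = 'float'

'float'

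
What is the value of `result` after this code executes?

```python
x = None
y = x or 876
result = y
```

x = None; y = 876; result = 876

876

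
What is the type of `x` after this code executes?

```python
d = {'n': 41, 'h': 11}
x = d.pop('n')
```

dict.pop() returns the value

int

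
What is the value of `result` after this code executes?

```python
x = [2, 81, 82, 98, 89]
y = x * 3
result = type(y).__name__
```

x is list; y is list; result = 'list'

'list'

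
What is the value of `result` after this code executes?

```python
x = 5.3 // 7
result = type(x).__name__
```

x is float; result = 'float'

'float'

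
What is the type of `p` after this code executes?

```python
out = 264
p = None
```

None has type NoneType

NoneType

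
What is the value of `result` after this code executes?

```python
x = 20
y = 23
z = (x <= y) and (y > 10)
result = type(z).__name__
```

x is int; y is int; z is bool; result = 'bool'

'bool'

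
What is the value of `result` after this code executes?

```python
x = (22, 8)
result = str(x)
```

x = (22, 8); result = '(22, 8)'

'(22, 8)'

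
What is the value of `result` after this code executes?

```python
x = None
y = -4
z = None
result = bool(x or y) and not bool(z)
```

x = None; y = -4; z = None; result = True

True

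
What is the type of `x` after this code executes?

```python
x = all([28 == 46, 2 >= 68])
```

all() returns bool

bool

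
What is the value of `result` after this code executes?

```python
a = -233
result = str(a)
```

a = -233; result = '-233'

'-233'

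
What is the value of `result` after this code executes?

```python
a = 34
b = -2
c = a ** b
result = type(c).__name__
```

a is int; b is int; c is float; result = 'float'

'float'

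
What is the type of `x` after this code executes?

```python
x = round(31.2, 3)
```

round() with decimal places returns float

float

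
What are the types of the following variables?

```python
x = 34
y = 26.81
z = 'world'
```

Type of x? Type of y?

x is assigned a bare integer (no decimal point), so it is an int; y is assigned a number with a decimal point, so it is a float

int, float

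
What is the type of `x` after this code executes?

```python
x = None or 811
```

'or' with None returns the other truthy value

int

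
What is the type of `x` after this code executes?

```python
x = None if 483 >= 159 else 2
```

483 >= 159 is True, so the if branch is taken

NoneType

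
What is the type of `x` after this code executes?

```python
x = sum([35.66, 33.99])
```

sum() of floats returns float

float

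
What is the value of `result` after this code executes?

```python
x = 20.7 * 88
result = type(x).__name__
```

x is float; result = 'float'

'float'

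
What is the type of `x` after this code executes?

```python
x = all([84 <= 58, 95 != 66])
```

all() returns bool

bool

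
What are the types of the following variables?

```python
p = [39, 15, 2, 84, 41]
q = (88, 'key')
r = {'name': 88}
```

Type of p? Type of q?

p is assigned a list literal (square brackets); q is assigned a tuple (parenthesized, comma-separated values)

list, tuple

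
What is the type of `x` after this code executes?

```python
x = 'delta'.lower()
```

str.lower() returns str

str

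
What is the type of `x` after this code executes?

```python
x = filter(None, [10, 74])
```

filter() returns a filter object

filter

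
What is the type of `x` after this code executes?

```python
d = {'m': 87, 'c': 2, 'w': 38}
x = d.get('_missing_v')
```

dict.get() returns None when key not found

NoneType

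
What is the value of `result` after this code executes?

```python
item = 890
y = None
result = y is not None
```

item = 890; y = None; result = False

False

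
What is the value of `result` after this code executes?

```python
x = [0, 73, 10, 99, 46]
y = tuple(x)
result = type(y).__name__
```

x is list; y is tuple; result = 'tuple'

'tuple'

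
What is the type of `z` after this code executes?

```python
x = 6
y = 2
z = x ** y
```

positive int ** positive int = int

int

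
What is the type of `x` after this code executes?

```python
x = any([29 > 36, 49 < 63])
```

any() returns bool

bool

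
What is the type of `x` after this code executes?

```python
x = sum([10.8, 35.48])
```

sum() of floats returns float

float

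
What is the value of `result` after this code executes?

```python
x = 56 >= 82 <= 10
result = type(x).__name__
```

x is bool; result = 'bool'

'bool'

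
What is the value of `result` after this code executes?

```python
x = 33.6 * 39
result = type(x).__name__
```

x is float; result = 'float'

'float'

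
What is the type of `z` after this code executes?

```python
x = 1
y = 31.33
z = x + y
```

int + float = float

float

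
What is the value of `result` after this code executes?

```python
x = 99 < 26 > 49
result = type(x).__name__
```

x is bool; result = 'bool'

'bool'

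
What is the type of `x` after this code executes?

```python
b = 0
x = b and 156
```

'and' returns first falsy value (0 is int)

int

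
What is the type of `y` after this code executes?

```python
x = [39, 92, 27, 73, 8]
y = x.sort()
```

list.sort() returns None (mutates in place)

NoneType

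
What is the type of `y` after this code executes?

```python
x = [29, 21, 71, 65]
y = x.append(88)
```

list.append() returns None (mutates in place)

NoneType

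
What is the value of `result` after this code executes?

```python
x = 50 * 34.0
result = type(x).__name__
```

x is float; result = 'float'

'float'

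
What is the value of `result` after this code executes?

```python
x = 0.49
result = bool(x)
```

x = 0.49; result = True

True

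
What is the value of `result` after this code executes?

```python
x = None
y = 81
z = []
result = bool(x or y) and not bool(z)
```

x = None; y = 81; z = []; result = True

True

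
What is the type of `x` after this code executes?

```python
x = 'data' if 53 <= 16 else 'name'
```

Both branches of conditional are str

str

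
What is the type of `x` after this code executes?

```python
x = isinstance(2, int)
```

isinstance() returns bool

bool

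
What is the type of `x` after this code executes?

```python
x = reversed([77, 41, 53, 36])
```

reversed() on a list returns list_reverseiterator

list_reverseiterator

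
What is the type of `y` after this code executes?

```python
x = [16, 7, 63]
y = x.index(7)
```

list.index() returns int

int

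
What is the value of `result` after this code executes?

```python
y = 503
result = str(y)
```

y = 503; result = '503'

'503'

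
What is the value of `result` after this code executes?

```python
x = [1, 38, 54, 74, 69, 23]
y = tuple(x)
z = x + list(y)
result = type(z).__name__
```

x is list; y is tuple; z is list; result = 'list'

'list'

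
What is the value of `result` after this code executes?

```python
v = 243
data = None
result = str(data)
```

v = 243; data = None; result = 'None'

'None'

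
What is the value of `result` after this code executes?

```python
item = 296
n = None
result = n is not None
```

item = 296; n = None; result = False

False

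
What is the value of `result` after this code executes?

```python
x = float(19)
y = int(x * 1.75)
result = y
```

x = 19.0; y = 33; result = 33

33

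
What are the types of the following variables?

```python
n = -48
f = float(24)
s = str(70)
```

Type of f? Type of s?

f is assigned the result of calling float(), which returns a float; s is assigned the result of calling str(), which returns a str

float, str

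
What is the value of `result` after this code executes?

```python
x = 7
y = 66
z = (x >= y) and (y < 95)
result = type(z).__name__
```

x is int; y is int; z is bool; result = 'bool'

'bool'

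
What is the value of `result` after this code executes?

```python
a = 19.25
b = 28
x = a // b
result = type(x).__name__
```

a is float; b is int; x is float; result = 'float'

'float'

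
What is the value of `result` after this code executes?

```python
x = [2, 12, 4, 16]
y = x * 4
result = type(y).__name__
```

x is list; y is list; result = 'list'

'list'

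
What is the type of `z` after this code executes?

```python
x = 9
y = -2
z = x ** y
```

int ** negative = float

float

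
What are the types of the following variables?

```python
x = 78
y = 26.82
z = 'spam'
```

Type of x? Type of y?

x is assigned a bare integer (no decimal point), so it is an int; y is assigned a number with a decimal point, so it is a float

int, float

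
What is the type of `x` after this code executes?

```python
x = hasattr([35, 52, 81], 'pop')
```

hasattr() returns bool

bool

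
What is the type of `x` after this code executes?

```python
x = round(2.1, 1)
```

round() with decimal places returns float

float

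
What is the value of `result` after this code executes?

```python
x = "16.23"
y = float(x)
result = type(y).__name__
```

x is str; y is float; result = 'float'

'float'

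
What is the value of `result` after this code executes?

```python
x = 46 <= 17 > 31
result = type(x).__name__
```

x is bool; result = 'bool'

'bool'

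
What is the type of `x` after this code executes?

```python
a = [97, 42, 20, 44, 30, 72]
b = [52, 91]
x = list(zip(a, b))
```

list(zip()) returns a list of tuples

list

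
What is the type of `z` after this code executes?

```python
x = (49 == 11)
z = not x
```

'not' returns bool

bool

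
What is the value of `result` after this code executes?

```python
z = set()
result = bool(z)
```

z = set(); result = False

False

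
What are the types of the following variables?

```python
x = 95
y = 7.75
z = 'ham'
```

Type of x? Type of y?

x is assigned a bare integer (no decimal point), so it is an int; y is assigned a number with a decimal point, so it is a float

int, float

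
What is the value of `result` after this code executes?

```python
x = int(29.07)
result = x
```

x = 29; result = 29

29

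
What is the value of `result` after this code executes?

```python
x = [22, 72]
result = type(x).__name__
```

x is list; result = 'list'

'list'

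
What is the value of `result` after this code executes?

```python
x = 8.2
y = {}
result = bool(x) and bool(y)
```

x = 8.2; y = {}; result = False

False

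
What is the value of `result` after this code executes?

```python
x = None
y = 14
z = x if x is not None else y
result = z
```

x = None; y = 14; z = 14; result = 14

14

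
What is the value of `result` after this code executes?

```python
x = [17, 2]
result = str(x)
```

x = [17, 2]; result = '[17, 2]'

'[17, 2]'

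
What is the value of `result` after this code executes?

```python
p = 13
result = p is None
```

p = 13; result = False

False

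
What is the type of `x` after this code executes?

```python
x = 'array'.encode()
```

str.encode() returns bytes

bytes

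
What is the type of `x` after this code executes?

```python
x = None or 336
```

'or' with None returns the other truthy value

int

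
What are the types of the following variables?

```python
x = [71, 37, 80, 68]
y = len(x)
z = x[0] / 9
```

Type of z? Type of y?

int / int = float; len() returns int

float, int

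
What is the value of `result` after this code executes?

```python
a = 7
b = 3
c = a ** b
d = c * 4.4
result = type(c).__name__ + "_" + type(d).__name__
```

a is int; b is int; c is int; d is float; result = 'int_float'

'int_float'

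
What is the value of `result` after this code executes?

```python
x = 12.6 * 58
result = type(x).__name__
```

x is float; result = 'float'

'float'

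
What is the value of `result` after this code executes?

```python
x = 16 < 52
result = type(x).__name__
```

x is bool; result = 'bool'

'bool'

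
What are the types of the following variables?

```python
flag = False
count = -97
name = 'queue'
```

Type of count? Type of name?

count is assigned a bare integer (no decimal point), so it is an int; name is assigned a quoted string literal, so it is a str

int, str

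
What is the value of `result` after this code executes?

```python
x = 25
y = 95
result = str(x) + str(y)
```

x = 25; y = 95; result = '2595'

'2595'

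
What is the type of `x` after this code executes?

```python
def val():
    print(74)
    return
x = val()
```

Bare return returns None

NoneType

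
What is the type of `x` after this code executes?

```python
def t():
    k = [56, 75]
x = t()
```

Function without return returns None

NoneType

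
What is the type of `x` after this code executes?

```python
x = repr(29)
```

repr() returns str

str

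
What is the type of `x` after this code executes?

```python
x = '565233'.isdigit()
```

str.isdigit() returns bool

bool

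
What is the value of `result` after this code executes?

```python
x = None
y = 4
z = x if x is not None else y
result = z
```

x = None; y = 4; z = 4; result = 4

4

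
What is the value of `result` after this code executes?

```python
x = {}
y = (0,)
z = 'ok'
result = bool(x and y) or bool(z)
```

x = {}; y = (0,); z = 'ok'; result = True

True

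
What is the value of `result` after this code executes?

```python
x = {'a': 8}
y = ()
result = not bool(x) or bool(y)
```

x = {'a': 8}; y = (); result = False

False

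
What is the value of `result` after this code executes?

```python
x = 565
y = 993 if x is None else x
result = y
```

x = 565; y = 565; result = 565

565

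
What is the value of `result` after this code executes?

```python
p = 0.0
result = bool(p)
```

p = 0.0; result = False

False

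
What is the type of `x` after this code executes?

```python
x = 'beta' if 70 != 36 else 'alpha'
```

Both branches of conditional are str

str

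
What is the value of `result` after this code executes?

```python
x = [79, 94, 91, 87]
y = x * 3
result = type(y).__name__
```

x is list; y is list; result = 'list'

'list'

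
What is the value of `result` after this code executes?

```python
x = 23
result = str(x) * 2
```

x = 23; result = '2323'

'2323'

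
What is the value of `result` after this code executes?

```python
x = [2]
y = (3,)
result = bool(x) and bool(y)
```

x = [2]; y = (3,); result = True

True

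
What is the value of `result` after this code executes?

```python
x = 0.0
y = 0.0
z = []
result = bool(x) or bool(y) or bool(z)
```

x = 0.0; y = 0.0; z = []; result = False

False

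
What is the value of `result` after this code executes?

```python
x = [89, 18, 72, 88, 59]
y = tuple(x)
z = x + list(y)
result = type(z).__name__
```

x is list; y is tuple; z is list; result = 'list'

'list'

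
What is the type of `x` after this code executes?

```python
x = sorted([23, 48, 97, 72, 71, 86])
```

sorted() always returns list

list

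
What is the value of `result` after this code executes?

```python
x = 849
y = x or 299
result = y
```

x = 849; y = 849; result = 849

849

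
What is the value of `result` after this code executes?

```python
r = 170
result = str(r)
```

r = 170; result = '170'

'170'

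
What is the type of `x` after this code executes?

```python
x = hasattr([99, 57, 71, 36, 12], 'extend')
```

hasattr() returns bool

bool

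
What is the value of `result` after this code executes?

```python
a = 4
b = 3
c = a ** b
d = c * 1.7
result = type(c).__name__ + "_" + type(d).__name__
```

a is int; b is int; c is int; d is float; result = 'int_float'

'int_float'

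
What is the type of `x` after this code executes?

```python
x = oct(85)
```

oct() returns str representation

str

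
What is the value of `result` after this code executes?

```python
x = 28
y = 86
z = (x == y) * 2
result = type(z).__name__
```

x is int; y is int; z is int; result = 'int'

'int'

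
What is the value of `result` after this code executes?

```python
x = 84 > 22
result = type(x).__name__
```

x is bool; result = 'bool'

'bool'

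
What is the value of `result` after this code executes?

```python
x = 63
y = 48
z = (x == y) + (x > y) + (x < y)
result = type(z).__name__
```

x is int; y is int; z is int; result = 'int'

'int'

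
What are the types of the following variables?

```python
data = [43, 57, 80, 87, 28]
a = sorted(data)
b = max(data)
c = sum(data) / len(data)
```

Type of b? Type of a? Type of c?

max of ints returns int; sorted() returns list; int / int = float

int, list, float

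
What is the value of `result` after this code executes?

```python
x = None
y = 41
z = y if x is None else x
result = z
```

x = None; y = 41; z = 41; result = 41

41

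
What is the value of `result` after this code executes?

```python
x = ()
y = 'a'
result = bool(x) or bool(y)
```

x = (); y = 'a'; result = True

True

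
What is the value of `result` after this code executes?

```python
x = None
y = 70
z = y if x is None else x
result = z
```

x = None; y = 70; z = 70; result = 70

70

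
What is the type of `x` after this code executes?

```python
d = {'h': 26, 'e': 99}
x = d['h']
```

Accessing dict[str, int] with str key returns int

int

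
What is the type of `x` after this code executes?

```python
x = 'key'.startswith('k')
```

str.startswith() returns bool

bool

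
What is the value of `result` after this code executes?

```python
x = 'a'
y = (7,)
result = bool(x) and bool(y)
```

x = 'a'; y = (7,); result = True

True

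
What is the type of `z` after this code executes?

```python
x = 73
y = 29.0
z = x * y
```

int * float = float

float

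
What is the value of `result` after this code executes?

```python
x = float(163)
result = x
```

x = 163.0; result = 163.0

163.0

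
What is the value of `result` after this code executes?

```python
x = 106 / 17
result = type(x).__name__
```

x is float; result = 'float'

'float'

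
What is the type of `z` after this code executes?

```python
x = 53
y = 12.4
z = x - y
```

int - float = float

float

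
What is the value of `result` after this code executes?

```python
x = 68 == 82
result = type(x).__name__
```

x is bool; result = 'bool'

'bool'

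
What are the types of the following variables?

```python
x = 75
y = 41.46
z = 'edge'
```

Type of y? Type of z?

y is assigned a number with a decimal point, so it is a float; z is assigned a quoted string literal, so it is a str

float, str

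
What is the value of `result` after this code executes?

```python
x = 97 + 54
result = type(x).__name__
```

x is int; result = 'int'

'int'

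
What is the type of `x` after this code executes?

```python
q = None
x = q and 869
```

'and' returns first falsy value (None)

NoneType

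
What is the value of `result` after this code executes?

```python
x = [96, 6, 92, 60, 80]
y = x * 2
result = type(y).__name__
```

x is list; y is list; result = 'list'

'list'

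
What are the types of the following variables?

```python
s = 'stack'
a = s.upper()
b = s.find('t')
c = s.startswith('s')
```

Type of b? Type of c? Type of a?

find() returns int; startswith() returns bool; upper() returns str

int, bool, str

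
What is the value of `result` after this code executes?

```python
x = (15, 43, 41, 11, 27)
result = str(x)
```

x = (15, 43, 41, 11, 27); result = '(15, 43, 41, 11, 27)'

'(15, 43, 41, 11, 27)'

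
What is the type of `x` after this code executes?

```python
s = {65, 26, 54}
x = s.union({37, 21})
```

set.union() returns a new set

set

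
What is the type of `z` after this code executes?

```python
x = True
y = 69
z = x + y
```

bool + int = int (bool is subclass of int)

int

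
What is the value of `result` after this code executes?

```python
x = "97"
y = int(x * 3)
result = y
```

x = '97'; y = 979797; result = 979797

979797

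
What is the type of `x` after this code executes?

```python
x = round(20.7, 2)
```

round() with decimal places returns float

float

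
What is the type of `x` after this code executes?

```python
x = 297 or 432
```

'or' returns first truthy value (int)

int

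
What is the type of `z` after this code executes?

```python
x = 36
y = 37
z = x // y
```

int // int = int

int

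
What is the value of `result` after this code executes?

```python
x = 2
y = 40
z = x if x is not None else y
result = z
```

x = 2; y = 40; z = 2; result = 2

2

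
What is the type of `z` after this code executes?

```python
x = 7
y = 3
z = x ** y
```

positive int ** positive int = int

int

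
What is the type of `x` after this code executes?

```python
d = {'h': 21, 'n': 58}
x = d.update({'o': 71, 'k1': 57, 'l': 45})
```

dict.update() returns None

NoneType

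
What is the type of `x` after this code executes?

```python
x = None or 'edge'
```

'or' with None returns the other truthy value (str)

str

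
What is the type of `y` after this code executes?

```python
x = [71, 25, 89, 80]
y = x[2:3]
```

Slicing a list returns a list

list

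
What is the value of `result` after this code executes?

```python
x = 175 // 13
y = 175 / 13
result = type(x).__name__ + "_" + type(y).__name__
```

x is int; y is float; result = 'int_float'

'int_float'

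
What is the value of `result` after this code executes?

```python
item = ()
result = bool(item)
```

item = (); result = False

False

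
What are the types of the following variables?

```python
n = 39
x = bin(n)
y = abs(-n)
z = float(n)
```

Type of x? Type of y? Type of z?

bin() returns str; abs() of int returns int; float() returns float

str, int, float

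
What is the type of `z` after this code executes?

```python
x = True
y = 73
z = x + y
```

bool + int = int (bool is subclass of int)

int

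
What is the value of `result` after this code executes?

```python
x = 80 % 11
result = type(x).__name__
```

x is int; result = 'int'

'int'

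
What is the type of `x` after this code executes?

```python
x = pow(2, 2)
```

pow(int, int) returns int

int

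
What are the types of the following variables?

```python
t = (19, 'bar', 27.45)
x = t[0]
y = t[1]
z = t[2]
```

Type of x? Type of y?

tuple[0] is int; tuple[1] is str

int, str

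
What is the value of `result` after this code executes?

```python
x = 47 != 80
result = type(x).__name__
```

x is bool; result = 'bool'

'bool'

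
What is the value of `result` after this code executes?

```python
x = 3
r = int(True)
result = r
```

x = 3; r = 1; result = 1

1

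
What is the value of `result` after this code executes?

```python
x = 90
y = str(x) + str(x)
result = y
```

x = 90; y = '9090'; result = '9090'

'9090'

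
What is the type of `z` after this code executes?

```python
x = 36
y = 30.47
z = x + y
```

int + float = float

float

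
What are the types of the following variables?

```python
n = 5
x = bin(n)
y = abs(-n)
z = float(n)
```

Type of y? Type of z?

abs() of int returns int; float() returns float

int, float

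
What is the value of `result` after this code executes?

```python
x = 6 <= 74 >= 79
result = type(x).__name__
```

x is bool; result = 'bool'

'bool'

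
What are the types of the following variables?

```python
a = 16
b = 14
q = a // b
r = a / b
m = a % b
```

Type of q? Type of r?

// returns int; / returns float

int, float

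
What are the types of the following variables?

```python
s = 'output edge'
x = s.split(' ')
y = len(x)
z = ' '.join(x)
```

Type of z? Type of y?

str.join() returns str; len() returns int

str, int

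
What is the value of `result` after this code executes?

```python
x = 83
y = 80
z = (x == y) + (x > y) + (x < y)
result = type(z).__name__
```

x is int; y is int; z is int; result = 'int'

'int'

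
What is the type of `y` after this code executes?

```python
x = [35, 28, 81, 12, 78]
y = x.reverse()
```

list.reverse() returns None

NoneType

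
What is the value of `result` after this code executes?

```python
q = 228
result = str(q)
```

q = 228; result = '228'

'228'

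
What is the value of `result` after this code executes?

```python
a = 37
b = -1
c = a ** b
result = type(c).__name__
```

a is int; b is int; c is float; result = 'float'

'float'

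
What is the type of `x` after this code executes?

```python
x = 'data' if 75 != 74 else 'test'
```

Both branches of conditional are str

str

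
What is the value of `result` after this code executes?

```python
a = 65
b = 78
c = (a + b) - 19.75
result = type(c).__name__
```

a is int; b is int; c is float; result = 'float'

'float'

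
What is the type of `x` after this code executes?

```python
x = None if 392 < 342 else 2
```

392 < 342 is False, so the else branch is taken

int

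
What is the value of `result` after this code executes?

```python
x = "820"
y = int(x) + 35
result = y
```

x = '820'; y = 855; result = 855

855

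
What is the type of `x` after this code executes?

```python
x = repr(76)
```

repr() returns str

str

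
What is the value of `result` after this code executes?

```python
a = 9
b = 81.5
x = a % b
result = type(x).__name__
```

a is int; b is float; x is float; result = 'float'

'float'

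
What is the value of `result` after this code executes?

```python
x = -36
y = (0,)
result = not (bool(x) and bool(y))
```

x = -36; y = (0,); result = False

False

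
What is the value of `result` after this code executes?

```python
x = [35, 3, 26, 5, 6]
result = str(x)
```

x = [35, 3, 26, 5, 6]; result = '[35, 3, 26, 5, 6]'

'[35, 3, 26, 5, 6]'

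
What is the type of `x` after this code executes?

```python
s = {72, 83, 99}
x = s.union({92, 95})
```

set.union() returns a new set

set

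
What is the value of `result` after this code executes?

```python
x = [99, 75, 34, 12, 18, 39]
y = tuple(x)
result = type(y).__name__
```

x is list; y is tuple; result = 'tuple'

'tuple'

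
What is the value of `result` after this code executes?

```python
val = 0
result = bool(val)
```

val = 0; result = False

False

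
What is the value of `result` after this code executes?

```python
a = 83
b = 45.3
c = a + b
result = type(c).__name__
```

a is int; b is float; c is float; result = 'float'

'float'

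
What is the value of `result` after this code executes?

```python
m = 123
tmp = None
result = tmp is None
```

m = 123; tmp = None; result = True

True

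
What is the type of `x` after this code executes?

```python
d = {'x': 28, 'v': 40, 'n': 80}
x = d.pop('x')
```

dict.pop() returns the value

int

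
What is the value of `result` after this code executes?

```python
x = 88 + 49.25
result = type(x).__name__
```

x is float; result = 'float'

'float'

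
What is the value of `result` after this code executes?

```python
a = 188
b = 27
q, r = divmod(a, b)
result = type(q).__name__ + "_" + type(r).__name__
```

a is int; b is int; q is int; r is int; result = 'int_int'

'int_int'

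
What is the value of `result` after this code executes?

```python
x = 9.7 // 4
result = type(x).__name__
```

x is float; result = 'float'

'float'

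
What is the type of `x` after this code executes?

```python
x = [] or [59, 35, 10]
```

'or' returns first truthy value (list)

list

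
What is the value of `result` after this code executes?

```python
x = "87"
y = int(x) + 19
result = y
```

x = '87'; y = 106; result = 106

106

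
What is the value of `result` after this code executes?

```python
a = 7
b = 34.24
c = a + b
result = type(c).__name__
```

a is int; b is float; c is float; result = 'float'

'float'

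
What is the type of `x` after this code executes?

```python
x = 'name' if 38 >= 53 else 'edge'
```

Both branches of conditional are str

str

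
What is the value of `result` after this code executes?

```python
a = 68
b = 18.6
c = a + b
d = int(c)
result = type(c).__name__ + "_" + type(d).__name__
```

a is int; b is float; c is float; d is int; result = 'float_int'

'float_int'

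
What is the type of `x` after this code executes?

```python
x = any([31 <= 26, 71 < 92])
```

any() returns bool

bool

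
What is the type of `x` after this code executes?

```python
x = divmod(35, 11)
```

divmod() returns tuple of (quotient, remainder)

tuple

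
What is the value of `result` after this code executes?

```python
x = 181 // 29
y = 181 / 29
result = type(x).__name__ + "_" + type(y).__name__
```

x is int; y is float; result = 'int_float'

'int_float'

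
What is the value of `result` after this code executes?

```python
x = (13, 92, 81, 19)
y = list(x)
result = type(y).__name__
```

x is tuple; y is list; result = 'list'

'list'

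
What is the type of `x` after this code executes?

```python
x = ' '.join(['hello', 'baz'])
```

str.join() returns str

str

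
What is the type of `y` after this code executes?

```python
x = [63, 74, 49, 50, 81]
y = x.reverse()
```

list.reverse() returns None

NoneType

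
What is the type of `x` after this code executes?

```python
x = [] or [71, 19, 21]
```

'or' returns first truthy value (list)

list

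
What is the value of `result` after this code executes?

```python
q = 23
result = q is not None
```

q = 23; result = True

True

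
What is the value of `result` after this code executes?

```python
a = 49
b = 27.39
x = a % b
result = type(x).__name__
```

a is int; b is float; x is float; result = 'float'

'float'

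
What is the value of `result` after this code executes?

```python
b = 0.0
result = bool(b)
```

b = 0.0; result = False

False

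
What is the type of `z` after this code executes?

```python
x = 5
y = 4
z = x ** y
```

positive int ** positive int = int

int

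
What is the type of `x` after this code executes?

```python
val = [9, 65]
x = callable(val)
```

callable() returns bool

bool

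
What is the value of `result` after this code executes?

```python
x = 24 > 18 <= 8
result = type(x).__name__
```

x is bool; result = 'bool'

'bool'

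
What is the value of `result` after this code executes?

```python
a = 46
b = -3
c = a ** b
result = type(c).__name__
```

a is int; b is int; c is float; result = 'float'

'float'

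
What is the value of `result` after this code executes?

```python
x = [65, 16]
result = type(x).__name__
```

x is list; result = 'list'

'list'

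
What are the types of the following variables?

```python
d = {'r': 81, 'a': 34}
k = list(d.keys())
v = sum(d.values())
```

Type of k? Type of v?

list() converts to list; sum of ints is int

list, int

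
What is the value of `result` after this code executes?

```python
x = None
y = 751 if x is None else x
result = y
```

x = None; y = 751; result = 751

751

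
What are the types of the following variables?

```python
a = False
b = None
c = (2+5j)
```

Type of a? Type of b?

a is assigned the constant False, which has type bool; b is assigned None, whose type is NoneType

bool, NoneType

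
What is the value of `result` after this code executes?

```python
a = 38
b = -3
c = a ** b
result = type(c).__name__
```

a is int; b is int; c is float; result = 'float'

'float'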